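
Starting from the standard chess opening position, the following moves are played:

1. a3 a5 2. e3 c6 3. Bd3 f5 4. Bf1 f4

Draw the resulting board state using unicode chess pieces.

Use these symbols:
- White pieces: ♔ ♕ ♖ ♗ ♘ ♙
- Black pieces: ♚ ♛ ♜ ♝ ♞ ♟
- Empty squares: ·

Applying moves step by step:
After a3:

♜ ♞ ♝ ♛ ♚ ♝ ♞ ♜
♟ ♟ ♟ ♟ ♟ ♟ ♟ ♟
· · · · · · · ·
· · · · · · · ·
· · · · · · · ·
♙ · · · · · · ·
· ♙ ♙ ♙ ♙ ♙ ♙ ♙
♖ ♘ ♗ ♕ ♔ ♗ ♘ ♖


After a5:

♜ ♞ ♝ ♛ ♚ ♝ ♞ ♜
· ♟ ♟ ♟ ♟ ♟ ♟ ♟
· · · · · · · ·
♟ · · · · · · ·
· · · · · · · ·
♙ · · · · · · ·
· ♙ ♙ ♙ ♙ ♙ ♙ ♙
♖ ♘ ♗ ♕ ♔ ♗ ♘ ♖


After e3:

♜ ♞ ♝ ♛ ♚ ♝ ♞ ♜
· ♟ ♟ ♟ ♟ ♟ ♟ ♟
· · · · · · · ·
♟ · · · · · · ·
· · · · · · · ·
♙ · · · ♙ · · ·
· ♙ ♙ ♙ · ♙ ♙ ♙
♖ ♘ ♗ ♕ ♔ ♗ ♘ ♖


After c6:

♜ ♞ ♝ ♛ ♚ ♝ ♞ ♜
· ♟ · ♟ ♟ ♟ ♟ ♟
· · ♟ · · · · ·
♟ · · · · · · ·
· · · · · · · ·
♙ · · · ♙ · · ·
· ♙ ♙ ♙ · ♙ ♙ ♙
♖ ♘ ♗ ♕ ♔ ♗ ♘ ♖


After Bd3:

♜ ♞ ♝ ♛ ♚ ♝ ♞ ♜
· ♟ · ♟ ♟ ♟ ♟ ♟
· · ♟ · · · · ·
♟ · · · · · · ·
· · · · · · · ·
♙ · · ♗ ♙ · · ·
· ♙ ♙ ♙ · ♙ ♙ ♙
♖ ♘ ♗ ♕ ♔ · ♘ ♖


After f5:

♜ ♞ ♝ ♛ ♚ ♝ ♞ ♜
· ♟ · ♟ ♟ · ♟ ♟
· · ♟ · · · · ·
♟ · · · · ♟ · ·
· · · · · · · ·
♙ · · ♗ ♙ · · ·
· ♙ ♙ ♙ · ♙ ♙ ♙
♖ ♘ ♗ ♕ ♔ · ♘ ♖


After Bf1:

♜ ♞ ♝ ♛ ♚ ♝ ♞ ♜
· ♟ · ♟ ♟ · ♟ ♟
· · ♟ · · · · ·
♟ · · · · ♟ · ·
· · · · · · · ·
♙ · · · ♙ · · ·
· ♙ ♙ ♙ · ♙ ♙ ♙
♖ ♘ ♗ ♕ ♔ ♗ ♘ ♖


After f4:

♜ ♞ ♝ ♛ ♚ ♝ ♞ ♜
· ♟ · ♟ ♟ · ♟ ♟
· · ♟ · · · · ·
♟ · · · · · · ·
· · · · · ♟ · ·
♙ · · · ♙ · · ·
· ♙ ♙ ♙ · ♙ ♙ ♙
♖ ♘ ♗ ♕ ♔ ♗ ♘ ♖



  a b c d e f g h
  ─────────────────
8│♜ ♞ ♝ ♛ ♚ ♝ ♞ ♜│8
7│· ♟ · ♟ ♟ · ♟ ♟│7
6│· · ♟ · · · · ·│6
5│♟ · · · · · · ·│5
4│· · · · · ♟ · ·│4
3│♙ · · · ♙ · · ·│3
2│· ♙ ♙ ♙ · ♙ ♙ ♙│2
1│♖ ♘ ♗ ♕ ♔ ♗ ♘ ♖│1
  ─────────────────
  a b c d e f g h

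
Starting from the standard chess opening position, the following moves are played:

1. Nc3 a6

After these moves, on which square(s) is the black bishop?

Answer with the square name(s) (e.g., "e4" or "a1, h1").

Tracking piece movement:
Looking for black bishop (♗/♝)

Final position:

  a b c d e f g h
  ─────────────────
8│♜ ♞ ♝ ♛ ♚ ♝ ♞ ♜│8
7│· ♟ ♟ ♟ ♟ ♟ ♟ ♟│7
6│♟ · · · · · · ·│6
5│· · · · · · · ·│5
4│· · · · · · · ·│4
3│· · ♘ · · · · ·│3
2│♙ ♙ ♙ ♙ ♙ ♙ ♙ ♙│2
1│♖ · ♗ ♕ ♔ ♗ ♘ ♖│1
  ─────────────────
  a b c d e f g h


c8, f8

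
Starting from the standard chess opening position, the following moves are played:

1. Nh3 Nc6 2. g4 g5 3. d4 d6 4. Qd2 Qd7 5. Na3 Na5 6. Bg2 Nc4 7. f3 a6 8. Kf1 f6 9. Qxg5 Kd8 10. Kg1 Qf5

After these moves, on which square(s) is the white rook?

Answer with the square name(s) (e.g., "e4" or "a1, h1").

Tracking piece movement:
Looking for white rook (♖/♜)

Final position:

  a b c d e f g h
  ─────────────────
8│♜ · ♝ ♚ · ♝ ♞ ♜│8
7│· ♟ ♟ · ♟ · · ♟│7
6│♟ · · ♟ · ♟ · ·│6
5│· · · · · ♛ ♕ ·│5
4│· · ♞ ♙ · · ♙ ·│4
3│♘ · · · · ♙ · ♘│3
2│♙ ♙ ♙ · ♙ · ♗ ♙│2
1│♖ · ♗ · · · ♔ ♖│1
  ─────────────────
  a b c d e f g h


a1, h1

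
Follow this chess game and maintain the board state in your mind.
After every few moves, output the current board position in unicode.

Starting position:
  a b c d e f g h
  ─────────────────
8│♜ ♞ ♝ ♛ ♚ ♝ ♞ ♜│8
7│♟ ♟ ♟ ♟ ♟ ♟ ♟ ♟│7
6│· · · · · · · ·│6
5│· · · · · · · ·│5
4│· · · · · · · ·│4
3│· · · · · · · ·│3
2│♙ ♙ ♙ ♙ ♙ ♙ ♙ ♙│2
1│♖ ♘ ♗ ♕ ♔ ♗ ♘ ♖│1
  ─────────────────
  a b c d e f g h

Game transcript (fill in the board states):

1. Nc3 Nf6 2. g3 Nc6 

  a b c d e f g h
  ─────────────────
8│♜ · ♝ ♛ ♚ ♝ · ♜│8
7│♟ ♟ ♟ ♟ ♟ ♟ ♟ ♟│7
6│· · ♞ · · ♞ · ·│6
5│· · · · · · · ·│5
4│· · · · · · · ·│4
3│· · ♘ · · · ♙ ·│3
2│♙ ♙ ♙ ♙ ♙ ♙ · ♙│2
1│♖ · ♗ ♕ ♔ ♗ ♘ ♖│1
  ─────────────────
  a b c d e f g h

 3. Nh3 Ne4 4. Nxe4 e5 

  a b c d e f g h
  ─────────────────
8│♜ · ♝ ♛ ♚ ♝ · ♜│8
7│♟ ♟ ♟ ♟ · ♟ ♟ ♟│7
6│· · ♞ · · · · ·│6
5│· · · · ♟ · · ·│5
4│· · · · ♘ · · ·│4
3│· · · · · · ♙ ♘│3
2│♙ ♙ ♙ ♙ ♙ ♙ · ♙│2
1│♖ · ♗ ♕ ♔ ♗ · ♖│1
  ─────────────────
  a b c d e f g h

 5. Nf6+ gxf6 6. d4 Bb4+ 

  a b c d e f g h
  ─────────────────
8│♜ · ♝ ♛ ♚ · · ♜│8
7│♟ ♟ ♟ ♟ · ♟ · ♟│7
6│· · ♞ · · ♟ · ·│6
5│· · · · ♟ · · ·│5
4│· ♝ · ♙ · · · ·│4
3│· · · · · · ♙ ♘│3
2│♙ ♙ ♙ · ♙ ♙ · ♙│2
1│♖ · ♗ ♕ ♔ ♗ · ♖│1
  ─────────────────
  a b c d e f g h

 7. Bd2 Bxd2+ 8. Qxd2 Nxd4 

  a b c d e f g h
  ─────────────────
8│♜ · ♝ ♛ ♚ · · ♜│8
7│♟ ♟ ♟ ♟ · ♟ · ♟│7
6│· · · · · ♟ · ·│6
5│· · · · ♟ · · ·│5
4│· · · ♞ · · · ·│4
3│· · · · · · ♙ ♘│3
2│♙ ♙ ♙ ♕ ♙ ♙ · ♙│2
1│♖ · · · ♔ ♗ · ♖│1
  ─────────────────
  a b c d e f g h

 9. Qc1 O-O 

  a b c d e f g h
  ─────────────────
8│♜ · ♝ ♛ · ♜ ♚ ·│8
7│♟ ♟ ♟ ♟ · ♟ · ♟│7
6│· · · · · ♟ · ·│6
5│· · · · ♟ · · ·│5
4│· · · ♞ · · · ·│4
3│· · · · · · ♙ ♘│3
2│♙ ♙ ♙ · ♙ ♙ · ♙│2
1│♖ · ♕ · ♔ ♗ · ♖│1
  ─────────────────
  a b c d e f g h


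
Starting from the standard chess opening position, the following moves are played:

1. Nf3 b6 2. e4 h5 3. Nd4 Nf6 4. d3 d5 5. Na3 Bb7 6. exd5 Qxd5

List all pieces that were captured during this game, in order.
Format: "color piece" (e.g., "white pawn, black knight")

Tracking captures:
  exd5: captured black pawn
  Qxd5: captured white pawn

black pawn, white pawn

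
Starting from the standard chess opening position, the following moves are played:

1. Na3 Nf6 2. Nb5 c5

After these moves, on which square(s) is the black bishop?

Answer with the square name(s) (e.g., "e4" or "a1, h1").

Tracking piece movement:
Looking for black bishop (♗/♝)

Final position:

  a b c d e f g h
  ─────────────────
8│♜ ♞ ♝ ♛ ♚ ♝ · ♜│8
7│♟ ♟ · ♟ ♟ ♟ ♟ ♟│7
6│· · · · · ♞ · ·│6
5│· ♘ ♟ · · · · ·│5
4│· · · · · · · ·│4
3│· · · · · · · ·│3
2│♙ ♙ ♙ ♙ ♙ ♙ ♙ ♙│2
1│♖ · ♗ ♕ ♔ ♗ ♘ ♖│1
  ─────────────────
  a b c d e f g h


c8, f8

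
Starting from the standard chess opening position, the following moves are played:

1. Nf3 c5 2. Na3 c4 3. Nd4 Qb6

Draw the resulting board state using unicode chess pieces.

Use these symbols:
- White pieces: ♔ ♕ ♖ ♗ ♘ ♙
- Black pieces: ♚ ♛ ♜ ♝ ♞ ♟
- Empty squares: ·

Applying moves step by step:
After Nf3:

♜ ♞ ♝ ♛ ♚ ♝ ♞ ♜
♟ ♟ ♟ ♟ ♟ ♟ ♟ ♟
· · · · · · · ·
· · · · · · · ·
· · · · · · · ·
· · · · · ♘ · ·
♙ ♙ ♙ ♙ ♙ ♙ ♙ ♙
♖ ♘ ♗ ♕ ♔ ♗ · ♖


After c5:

♜ ♞ ♝ ♛ ♚ ♝ ♞ ♜
♟ ♟ · ♟ ♟ ♟ ♟ ♟
· · · · · · · ·
· · ♟ · · · · ·
· · · · · · · ·
· · · · · ♘ · ·
♙ ♙ ♙ ♙ ♙ ♙ ♙ ♙
♖ ♘ ♗ ♕ ♔ ♗ · ♖


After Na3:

♜ ♞ ♝ ♛ ♚ ♝ ♞ ♜
♟ ♟ · ♟ ♟ ♟ ♟ ♟
· · · · · · · ·
· · ♟ · · · · ·
· · · · · · · ·
♘ · · · · ♘ · ·
♙ ♙ ♙ ♙ ♙ ♙ ♙ ♙
♖ · ♗ ♕ ♔ ♗ · ♖


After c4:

♜ ♞ ♝ ♛ ♚ ♝ ♞ ♜
♟ ♟ · ♟ ♟ ♟ ♟ ♟
· · · · · · · ·
· · · · · · · ·
· · ♟ · · · · ·
♘ · · · · ♘ · ·
♙ ♙ ♙ ♙ ♙ ♙ ♙ ♙
♖ · ♗ ♕ ♔ ♗ · ♖


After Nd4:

♜ ♞ ♝ ♛ ♚ ♝ ♞ ♜
♟ ♟ · ♟ ♟ ♟ ♟ ♟
· · · · · · · ·
· · · · · · · ·
· · ♟ ♘ · · · ·
♘ · · · · · · ·
♙ ♙ ♙ ♙ ♙ ♙ ♙ ♙
♖ · ♗ ♕ ♔ ♗ · ♖


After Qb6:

♜ ♞ ♝ · ♚ ♝ ♞ ♜
♟ ♟ · ♟ ♟ ♟ ♟ ♟
· ♛ · · · · · ·
· · · · · · · ·
· · ♟ ♘ · · · ·
♘ · · · · · · ·
♙ ♙ ♙ ♙ ♙ ♙ ♙ ♙
♖ · ♗ ♕ ♔ ♗ · ♖



  a b c d e f g h
  ─────────────────
8│♜ ♞ ♝ · ♚ ♝ ♞ ♜│8
7│♟ ♟ · ♟ ♟ ♟ ♟ ♟│7
6│· ♛ · · · · · ·│6
5│· · · · · · · ·│5
4│· · ♟ ♘ · · · ·│4
3│♘ · · · · · · ·│3
2│♙ ♙ ♙ ♙ ♙ ♙ ♙ ♙│2
1│♖ · ♗ ♕ ♔ ♗ · ♖│1
  ─────────────────
  a b c d e f g h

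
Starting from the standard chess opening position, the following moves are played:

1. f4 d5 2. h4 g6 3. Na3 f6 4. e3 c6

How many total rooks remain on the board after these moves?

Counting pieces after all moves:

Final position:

  a b c d e f g h
  ─────────────────
8│♜ ♞ ♝ ♛ ♚ ♝ ♞ ♜│8
7│♟ ♟ · · ♟ · · ♟│7
6│· · ♟ · · ♟ ♟ ·│6
5│· · · ♟ · · · ·│5
4│· · · · · ♙ · ♙│4
3│♘ · · · ♙ · · ·│3
2│♙ ♙ ♙ ♙ · · ♙ ·│2
1│♖ · ♗ ♕ ♔ ♗ ♘ ♖│1
  ─────────────────
  a b c d e f g h


4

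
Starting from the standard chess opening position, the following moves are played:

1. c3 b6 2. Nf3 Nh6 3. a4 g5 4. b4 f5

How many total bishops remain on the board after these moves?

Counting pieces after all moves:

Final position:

  a b c d e f g h
  ─────────────────
8│♜ ♞ ♝ ♛ ♚ ♝ · ♜│8
7│♟ · ♟ ♟ ♟ · · ♟│7
6│· ♟ · · · · · ♞│6
5│· · · · · ♟ ♟ ·│5
4│♙ ♙ · · · · · ·│4
3│· · ♙ · · ♘ · ·│3
2│· · · ♙ ♙ ♙ ♙ ♙│2
1│♖ ♘ ♗ ♕ ♔ ♗ · ♖│1
  ─────────────────
  a b c d e f g h


4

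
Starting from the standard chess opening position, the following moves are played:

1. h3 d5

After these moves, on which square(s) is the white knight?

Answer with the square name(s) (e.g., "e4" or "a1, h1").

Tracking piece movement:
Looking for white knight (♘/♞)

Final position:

  a b c d e f g h
  ─────────────────
8│♜ ♞ ♝ ♛ ♚ ♝ ♞ ♜│8
7│♟ ♟ ♟ · ♟ ♟ ♟ ♟│7
6│· · · · · · · ·│6
5│· · · ♟ · · · ·│5
4│· · · · · · · ·│4
3│· · · · · · · ♙│3
2│♙ ♙ ♙ ♙ ♙ ♙ ♙ ·│2
1│♖ ♘ ♗ ♕ ♔ ♗ ♘ ♖│1
  ─────────────────
  a b c d e f g h


b1, g1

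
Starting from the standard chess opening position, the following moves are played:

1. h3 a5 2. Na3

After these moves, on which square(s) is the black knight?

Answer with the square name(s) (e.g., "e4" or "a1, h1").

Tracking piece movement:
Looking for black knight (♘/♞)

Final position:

  a b c d e f g h
  ─────────────────
8│♜ ♞ ♝ ♛ ♚ ♝ ♞ ♜│8
7│· ♟ ♟ ♟ ♟ ♟ ♟ ♟│7
6│· · · · · · · ·│6
5│♟ · · · · · · ·│5
4│· · · · · · · ·│4
3│♘ · · · · · · ♙│3
2│♙ ♙ ♙ ♙ ♙ ♙ ♙ ·│2
1│♖ · ♗ ♕ ♔ ♗ ♘ ♖│1
  ─────────────────
  a b c d e f g h


b8, g8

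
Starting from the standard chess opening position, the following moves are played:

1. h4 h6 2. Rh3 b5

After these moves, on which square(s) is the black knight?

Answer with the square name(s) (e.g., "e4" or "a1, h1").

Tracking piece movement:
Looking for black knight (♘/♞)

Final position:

  a b c d e f g h
  ─────────────────
8│♜ ♞ ♝ ♛ ♚ ♝ ♞ ♜│8
7│♟ · ♟ ♟ ♟ ♟ ♟ ·│7
6│· · · · · · · ♟│6
5│· ♟ · · · · · ·│5
4│· · · · · · · ♙│4
3│· · · · · · · ♖│3
2│♙ ♙ ♙ ♙ ♙ ♙ ♙ ·│2
1│♖ ♘ ♗ ♕ ♔ ♗ ♘ ·│1
  ─────────────────
  a b c d e f g h


b8, g8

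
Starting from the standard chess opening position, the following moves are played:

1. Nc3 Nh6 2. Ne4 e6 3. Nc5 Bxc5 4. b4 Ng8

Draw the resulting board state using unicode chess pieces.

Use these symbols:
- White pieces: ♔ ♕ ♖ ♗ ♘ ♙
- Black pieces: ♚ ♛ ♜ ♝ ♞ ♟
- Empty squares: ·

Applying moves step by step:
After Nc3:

♜ ♞ ♝ ♛ ♚ ♝ ♞ ♜
♟ ♟ ♟ ♟ ♟ ♟ ♟ ♟
· · · · · · · ·
· · · · · · · ·
· · · · · · · ·
· · ♘ · · · · ·
♙ ♙ ♙ ♙ ♙ ♙ ♙ ♙
♖ · ♗ ♕ ♔ ♗ ♘ ♖


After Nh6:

♜ ♞ ♝ ♛ ♚ ♝ · ♜
♟ ♟ ♟ ♟ ♟ ♟ ♟ ♟
· · · · · · · ♞
· · · · · · · ·
· · · · · · · ·
· · ♘ · · · · ·
♙ ♙ ♙ ♙ ♙ ♙ ♙ ♙
♖ · ♗ ♕ ♔ ♗ ♘ ♖


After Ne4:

♜ ♞ ♝ ♛ ♚ ♝ · ♜
♟ ♟ ♟ ♟ ♟ ♟ ♟ ♟
· · · · · · · ♞
· · · · · · · ·
· · · · ♘ · · ·
· · · · · · · ·
♙ ♙ ♙ ♙ ♙ ♙ ♙ ♙
♖ · ♗ ♕ ♔ ♗ ♘ ♖


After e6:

♜ ♞ ♝ ♛ ♚ ♝ · ♜
♟ ♟ ♟ ♟ · ♟ ♟ ♟
· · · · ♟ · · ♞
· · · · · · · ·
· · · · ♘ · · ·
· · · · · · · ·
♙ ♙ ♙ ♙ ♙ ♙ ♙ ♙
♖ · ♗ ♕ ♔ ♗ ♘ ♖


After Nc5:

♜ ♞ ♝ ♛ ♚ ♝ · ♜
♟ ♟ ♟ ♟ · ♟ ♟ ♟
· · · · ♟ · · ♞
· · ♘ · · · · ·
· · · · · · · ·
· · · · · · · ·
♙ ♙ ♙ ♙ ♙ ♙ ♙ ♙
♖ · ♗ ♕ ♔ ♗ ♘ ♖


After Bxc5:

♜ ♞ ♝ ♛ ♚ · · ♜
♟ ♟ ♟ ♟ · ♟ ♟ ♟
· · · · ♟ · · ♞
· · ♝ · · · · ·
· · · · · · · ·
· · · · · · · ·
♙ ♙ ♙ ♙ ♙ ♙ ♙ ♙
♖ · ♗ ♕ ♔ ♗ ♘ ♖


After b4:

♜ ♞ ♝ ♛ ♚ · · ♜
♟ ♟ ♟ ♟ · ♟ ♟ ♟
· · · · ♟ · · ♞
· · ♝ · · · · ·
· ♙ · · · · · ·
· · · · · · · ·
♙ · ♙ ♙ ♙ ♙ ♙ ♙
♖ · ♗ ♕ ♔ ♗ ♘ ♖


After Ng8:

♜ ♞ ♝ ♛ ♚ · ♞ ♜
♟ ♟ ♟ ♟ · ♟ ♟ ♟
· · · · ♟ · · ·
· · ♝ · · · · ·
· ♙ · · · · · ·
· · · · · · · ·
♙ · ♙ ♙ ♙ ♙ ♙ ♙
♖ · ♗ ♕ ♔ ♗ ♘ ♖



  a b c d e f g h
  ─────────────────
8│♜ ♞ ♝ ♛ ♚ · ♞ ♜│8
7│♟ ♟ ♟ ♟ · ♟ ♟ ♟│7
6│· · · · ♟ · · ·│6
5│· · ♝ · · · · ·│5
4│· ♙ · · · · · ·│4
3│· · · · · · · ·│3
2│♙ · ♙ ♙ ♙ ♙ ♙ ♙│2
1│♖ · ♗ ♕ ♔ ♗ ♘ ♖│1
  ─────────────────
  a b c d e f g h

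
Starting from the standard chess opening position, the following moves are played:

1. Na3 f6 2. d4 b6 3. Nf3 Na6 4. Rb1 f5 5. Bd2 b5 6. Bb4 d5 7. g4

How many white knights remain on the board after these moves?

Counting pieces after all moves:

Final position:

  a b c d e f g h
  ─────────────────
8│♜ · ♝ ♛ ♚ ♝ ♞ ♜│8
7│♟ · ♟ · ♟ · ♟ ♟│7
6│♞ · · · · · · ·│6
5│· ♟ · ♟ · ♟ · ·│5
4│· ♗ · ♙ · · ♙ ·│4
3│♘ · · · · ♘ · ·│3
2│♙ ♙ ♙ · ♙ ♙ · ♙│2
1│· ♖ · ♕ ♔ ♗ · ♖│1
  ─────────────────
  a b c d e f g h


2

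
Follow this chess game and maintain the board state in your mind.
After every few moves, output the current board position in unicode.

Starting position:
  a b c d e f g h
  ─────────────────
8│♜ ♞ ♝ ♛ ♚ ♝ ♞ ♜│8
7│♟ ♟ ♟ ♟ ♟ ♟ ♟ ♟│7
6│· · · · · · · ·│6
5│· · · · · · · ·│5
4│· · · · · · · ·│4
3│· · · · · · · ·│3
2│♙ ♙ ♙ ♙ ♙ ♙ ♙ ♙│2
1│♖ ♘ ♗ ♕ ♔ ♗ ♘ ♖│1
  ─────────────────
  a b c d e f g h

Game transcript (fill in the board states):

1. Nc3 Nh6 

  a b c d e f g h
  ─────────────────
8│♜ ♞ ♝ ♛ ♚ ♝ · ♜│8
7│♟ ♟ ♟ ♟ ♟ ♟ ♟ ♟│7
6│· · · · · · · ♞│6
5│· · · · · · · ·│5
4│· · · · · · · ·│4
3│· · ♘ · · · · ·│3
2│♙ ♙ ♙ ♙ ♙ ♙ ♙ ♙│2
1│♖ · ♗ ♕ ♔ ♗ ♘ ♖│1
  ─────────────────
  a b c d e f g h

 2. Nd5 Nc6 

  a b c d e f g h
  ─────────────────
8│♜ · ♝ ♛ ♚ ♝ · ♜│8
7│♟ ♟ ♟ ♟ ♟ ♟ ♟ ♟│7
6│· · ♞ · · · · ♞│6
5│· · · ♘ · · · ·│5
4│· · · · · · · ·│4
3│· · · · · · · ·│3
2│♙ ♙ ♙ ♙ ♙ ♙ ♙ ♙│2
1│♖ · ♗ ♕ ♔ ♗ ♘ ♖│1
  ─────────────────
  a b c d e f g h

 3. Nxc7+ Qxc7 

  a b c d e f g h
  ─────────────────
8│♜ · ♝ · ♚ ♝ · ♜│8
7│♟ ♟ ♛ ♟ ♟ ♟ ♟ ♟│7
6│· · ♞ · · · · ♞│6
5│· · · · · · · ·│5
4│· · · · · · · ·│4
3│· · · · · · · ·│3
2│♙ ♙ ♙ ♙ ♙ ♙ ♙ ♙│2
1│♖ · ♗ ♕ ♔ ♗ ♘ ♖│1
  ─────────────────
  a b c d e f g h

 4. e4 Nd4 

  a b c d e f g h
  ─────────────────
8│♜ · ♝ · ♚ ♝ · ♜│8
7│♟ ♟ ♛ ♟ ♟ ♟ ♟ ♟│7
6│· · · · · · · ♞│6
5│· · · · · · · ·│5
4│· · · ♞ ♙ · · ·│4
3│· · · · · · · ·│3
2│♙ ♙ ♙ ♙ · ♙ ♙ ♙│2
1│♖ · ♗ ♕ ♔ ♗ ♘ ♖│1
  ─────────────────
  a b c d e f g h

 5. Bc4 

  a b c d e f g h
  ─────────────────
8│♜ · ♝ · ♚ ♝ · ♜│8
7│♟ ♟ ♛ ♟ ♟ ♟ ♟ ♟│7
6│· · · · · · · ♞│6
5│· · · · · · · ·│5
4│· · ♗ ♞ ♙ · · ·│4
3│· · · · · · · ·│3
2│♙ ♙ ♙ ♙ · ♙ ♙ ♙│2
1│♖ · ♗ ♕ ♔ · ♘ ♖│1
  ─────────────────
  a b c d e f g h


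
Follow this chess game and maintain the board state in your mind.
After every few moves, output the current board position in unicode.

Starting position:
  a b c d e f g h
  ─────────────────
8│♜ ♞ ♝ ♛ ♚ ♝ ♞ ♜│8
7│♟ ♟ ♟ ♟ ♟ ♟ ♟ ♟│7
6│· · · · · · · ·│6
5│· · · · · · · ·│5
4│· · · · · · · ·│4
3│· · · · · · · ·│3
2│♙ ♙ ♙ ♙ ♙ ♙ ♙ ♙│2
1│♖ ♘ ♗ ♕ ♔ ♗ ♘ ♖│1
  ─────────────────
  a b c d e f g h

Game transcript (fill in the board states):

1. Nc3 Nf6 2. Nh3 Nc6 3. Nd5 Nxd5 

  a b c d e f g h
  ─────────────────
8│♜ · ♝ ♛ ♚ ♝ · ♜│8
7│♟ ♟ ♟ ♟ ♟ ♟ ♟ ♟│7
6│· · ♞ · · · · ·│6
5│· · · ♞ · · · ·│5
4│· · · · · · · ·│4
3│· · · · · · · ♘│3
2│♙ ♙ ♙ ♙ ♙ ♙ ♙ ♙│2
1│♖ · ♗ ♕ ♔ ♗ · ♖│1
  ─────────────────
  a b c d e f g h

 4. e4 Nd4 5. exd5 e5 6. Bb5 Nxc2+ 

  a b c d e f g h
  ─────────────────
8│♜ · ♝ ♛ ♚ ♝ · ♜│8
7│♟ ♟ ♟ ♟ · ♟ ♟ ♟│7
6│· · · · · · · ·│6
5│· ♗ · ♙ ♟ · · ·│5
4│· · · · · · · ·│4
3│· · · · · · · ♘│3
2│♙ ♙ ♞ ♙ · ♙ ♙ ♙│2
1│♖ · ♗ ♕ ♔ · · ♖│1
  ─────────────────
  a b c d e f g h

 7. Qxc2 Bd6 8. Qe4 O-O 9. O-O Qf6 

  a b c d e f g h
  ─────────────────
8│♜ · ♝ · · ♜ ♚ ·│8
7│♟ ♟ ♟ ♟ · ♟ ♟ ♟│7
6│· · · ♝ · ♛ · ·│6
5│· ♗ · ♙ ♟ · · ·│5
4│· · · · ♕ · · ·│4
3│· · · · · · · ♘│3
2│♙ ♙ · ♙ · ♙ ♙ ♙│2
1│♖ · ♗ · · ♖ ♔ ·│1
  ─────────────────
  a b c d e f g h

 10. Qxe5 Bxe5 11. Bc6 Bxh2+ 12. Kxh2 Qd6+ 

  a b c d e f g h
  ─────────────────
8│♜ · ♝ · · ♜ ♚ ·│8
7│♟ ♟ ♟ ♟ · ♟ ♟ ♟│7
6│· · ♗ ♛ · · · ·│6
5│· · · ♙ · · · ·│5
4│· · · · · · · ·│4
3│· · · · · · · ♘│3
2│♙ ♙ · ♙ · ♙ ♙ ♔│2
1│♖ · ♗ · · ♖ · ·│1
  ─────────────────
  a b c d e f g h

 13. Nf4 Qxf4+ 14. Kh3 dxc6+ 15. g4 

  a b c d e f g h
  ─────────────────
8│♜ · ♝ · · ♜ ♚ ·│8
7│♟ ♟ ♟ · · ♟ ♟ ♟│7
6│· · ♟ · · · · ·│6
5│· · · ♙ · · · ·│5
4│· · · · · ♛ ♙ ·│4
3│· · · · · · · ♔│3
2│♙ ♙ · ♙ · ♙ · ·│2
1│♖ · ♗ · · ♖ · ·│1
  ─────────────────
  a b c d e f g h


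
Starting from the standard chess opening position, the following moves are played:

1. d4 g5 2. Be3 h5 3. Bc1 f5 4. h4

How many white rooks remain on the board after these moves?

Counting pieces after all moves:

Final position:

  a b c d e f g h
  ─────────────────
8│♜ ♞ ♝ ♛ ♚ ♝ ♞ ♜│8
7│♟ ♟ ♟ ♟ ♟ · · ·│7
6│· · · · · · · ·│6
5│· · · · · ♟ ♟ ♟│5
4│· · · ♙ · · · ♙│4
3│· · · · · · · ·│3
2│♙ ♙ ♙ · ♙ ♙ ♙ ·│2
1│♖ ♘ ♗ ♕ ♔ ♗ ♘ ♖│1
  ─────────────────
  a b c d e f g h


2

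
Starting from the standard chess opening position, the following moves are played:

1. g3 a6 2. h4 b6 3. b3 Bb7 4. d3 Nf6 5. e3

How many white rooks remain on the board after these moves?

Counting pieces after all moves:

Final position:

  a b c d e f g h
  ─────────────────
8│♜ ♞ · ♛ ♚ ♝ · ♜│8
7│· ♝ ♟ ♟ ♟ ♟ ♟ ♟│7
6│♟ ♟ · · · ♞ · ·│6
5│· · · · · · · ·│5
4│· · · · · · · ♙│4
3│· ♙ · ♙ ♙ · ♙ ·│3
2│♙ · ♙ · · ♙ · ·│2
1│♖ ♘ ♗ ♕ ♔ ♗ ♘ ♖│1
  ─────────────────
  a b c d e f g h


2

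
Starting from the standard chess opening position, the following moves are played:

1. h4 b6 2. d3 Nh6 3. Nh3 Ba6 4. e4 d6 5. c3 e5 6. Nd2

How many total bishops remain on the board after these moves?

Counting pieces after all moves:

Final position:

  a b c d e f g h
  ─────────────────
8│♜ ♞ · ♛ ♚ ♝ · ♜│8
7│♟ · ♟ · · ♟ ♟ ♟│7
6│♝ ♟ · ♟ · · · ♞│6
5│· · · · ♟ · · ·│5
4│· · · · ♙ · · ♙│4
3│· · ♙ ♙ · · · ♘│3
2│♙ ♙ · ♘ · ♙ ♙ ·│2
1│♖ · ♗ ♕ ♔ ♗ · ♖│1
  ─────────────────
  a b c d e f g h


4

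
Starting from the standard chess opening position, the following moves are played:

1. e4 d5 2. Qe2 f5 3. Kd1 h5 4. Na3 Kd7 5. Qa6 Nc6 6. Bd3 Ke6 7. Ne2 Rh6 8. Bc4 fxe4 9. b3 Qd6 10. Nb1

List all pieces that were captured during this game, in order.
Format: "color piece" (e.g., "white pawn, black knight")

Tracking captures:
  fxe4: captured white pawn

white pawn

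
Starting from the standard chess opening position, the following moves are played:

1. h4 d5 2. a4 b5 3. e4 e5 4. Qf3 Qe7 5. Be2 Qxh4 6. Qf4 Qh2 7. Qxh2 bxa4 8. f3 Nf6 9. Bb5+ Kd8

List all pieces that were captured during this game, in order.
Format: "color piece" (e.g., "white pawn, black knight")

Tracking captures:
  Qxh4: captured white pawn
  Qxh2: captured black queen
  bxa4: captured white pawn

white pawn, black queen, white pawn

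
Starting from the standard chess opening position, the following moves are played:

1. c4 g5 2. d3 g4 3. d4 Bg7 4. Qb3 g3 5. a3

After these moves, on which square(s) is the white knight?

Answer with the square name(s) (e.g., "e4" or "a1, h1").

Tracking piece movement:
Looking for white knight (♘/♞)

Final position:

  a b c d e f g h
  ─────────────────
8│♜ ♞ ♝ ♛ ♚ · ♞ ♜│8
7│♟ ♟ ♟ ♟ ♟ ♟ ♝ ♟│7
6│· · · · · · · ·│6
5│· · · · · · · ·│5
4│· · ♙ ♙ · · · ·│4
3│♙ ♕ · · · · ♟ ·│3
2│· ♙ · · ♙ ♙ ♙ ♙│2
1│♖ ♘ ♗ · ♔ ♗ ♘ ♖│1
  ─────────────────
  a b c d e f g h


b1, g1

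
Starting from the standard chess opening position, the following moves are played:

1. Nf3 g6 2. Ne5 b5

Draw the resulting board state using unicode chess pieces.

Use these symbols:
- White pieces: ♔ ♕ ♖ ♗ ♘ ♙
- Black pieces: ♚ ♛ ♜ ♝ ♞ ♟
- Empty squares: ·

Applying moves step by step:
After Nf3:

♜ ♞ ♝ ♛ ♚ ♝ ♞ ♜
♟ ♟ ♟ ♟ ♟ ♟ ♟ ♟
· · · · · · · ·
· · · · · · · ·
· · · · · · · ·
· · · · · ♘ · ·
♙ ♙ ♙ ♙ ♙ ♙ ♙ ♙
♖ ♘ ♗ ♕ ♔ ♗ · ♖


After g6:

♜ ♞ ♝ ♛ ♚ ♝ ♞ ♜
♟ ♟ ♟ ♟ ♟ ♟ · ♟
· · · · · · ♟ ·
· · · · · · · ·
· · · · · · · ·
· · · · · ♘ · ·
♙ ♙ ♙ ♙ ♙ ♙ ♙ ♙
♖ ♘ ♗ ♕ ♔ ♗ · ♖


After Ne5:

♜ ♞ ♝ ♛ ♚ ♝ ♞ ♜
♟ ♟ ♟ ♟ ♟ ♟ · ♟
· · · · · · ♟ ·
· · · · ♘ · · ·
· · · · · · · ·
· · · · · · · ·
♙ ♙ ♙ ♙ ♙ ♙ ♙ ♙
♖ ♘ ♗ ♕ ♔ ♗ · ♖


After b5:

♜ ♞ ♝ ♛ ♚ ♝ ♞ ♜
♟ · ♟ ♟ ♟ ♟ · ♟
· · · · · · ♟ ·
· ♟ · · ♘ · · ·
· · · · · · · ·
· · · · · · · ·
♙ ♙ ♙ ♙ ♙ ♙ ♙ ♙
♖ ♘ ♗ ♕ ♔ ♗ · ♖



  a b c d e f g h
  ─────────────────
8│♜ ♞ ♝ ♛ ♚ ♝ ♞ ♜│8
7│♟ · ♟ ♟ ♟ ♟ · ♟│7
6│· · · · · · ♟ ·│6
5│· ♟ · · ♘ · · ·│5
4│· · · · · · · ·│4
3│· · · · · · · ·│3
2│♙ ♙ ♙ ♙ ♙ ♙ ♙ ♙│2
1│♖ ♘ ♗ ♕ ♔ ♗ · ♖│1
  ─────────────────
  a b c d e f g h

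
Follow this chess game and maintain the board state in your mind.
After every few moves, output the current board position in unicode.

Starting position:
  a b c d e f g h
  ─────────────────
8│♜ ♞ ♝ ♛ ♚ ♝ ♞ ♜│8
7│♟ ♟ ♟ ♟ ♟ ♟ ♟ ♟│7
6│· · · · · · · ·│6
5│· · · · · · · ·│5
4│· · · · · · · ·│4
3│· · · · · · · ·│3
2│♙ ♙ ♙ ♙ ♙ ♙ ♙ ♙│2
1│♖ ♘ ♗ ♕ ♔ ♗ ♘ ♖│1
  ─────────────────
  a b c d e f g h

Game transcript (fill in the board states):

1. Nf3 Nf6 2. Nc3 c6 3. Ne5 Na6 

  a b c d e f g h
  ─────────────────
8│♜ · ♝ ♛ ♚ ♝ · ♜│8
7│♟ ♟ · ♟ ♟ ♟ ♟ ♟│7
6│♞ · ♟ · · ♞ · ·│6
5│· · · · ♘ · · ·│5
4│· · · · · · · ·│4
3│· · ♘ · · · · ·│3
2│♙ ♙ ♙ ♙ ♙ ♙ ♙ ♙│2
1│♖ · ♗ ♕ ♔ ♗ · ♖│1
  ─────────────────
  a b c d e f g h

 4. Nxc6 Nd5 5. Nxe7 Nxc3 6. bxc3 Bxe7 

  a b c d e f g h
  ─────────────────
8│♜ · ♝ ♛ ♚ · · ♜│8
7│♟ ♟ · ♟ ♝ ♟ ♟ ♟│7
6│♞ · · · · · · ·│6
5│· · · · · · · ·│5
4│· · · · · · · ·│4
3│· · ♙ · · · · ·│3
2│♙ · ♙ ♙ ♙ ♙ ♙ ♙│2
1│♖ · ♗ ♕ ♔ ♗ · ♖│1
  ─────────────────
  a b c d e f g h

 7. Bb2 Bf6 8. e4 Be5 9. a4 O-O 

  a b c d e f g h
  ─────────────────
8│♜ · ♝ ♛ · ♜ ♚ ·│8
7│♟ ♟ · ♟ · ♟ ♟ ♟│7
6│♞ · · · · · · ·│6
5│· · · · ♝ · · ·│5
4│♙ · · · ♙ · · ·│4
3│· · ♙ · · · · ·│3
2│· ♗ ♙ ♙ · ♙ ♙ ♙│2
1│♖ · · ♕ ♔ ♗ · ♖│1
  ─────────────────
  a b c d e f g h

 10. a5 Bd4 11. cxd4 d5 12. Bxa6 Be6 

  a b c d e f g h
  ─────────────────
8│♜ · · ♛ · ♜ ♚ ·│8
7│♟ ♟ · · · ♟ ♟ ♟│7
6│♗ · · · ♝ · · ·│6
5│♙ · · ♟ · · · ·│5
4│· · · ♙ ♙ · · ·│4
3│· · · · · · · ·│3
2│· ♗ ♙ ♙ · ♙ ♙ ♙│2
1│♖ · · ♕ ♔ · · ♖│1
  ─────────────────
  a b c d e f g h

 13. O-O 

  a b c d e f g h
  ─────────────────
8│♜ · · ♛ · ♜ ♚ ·│8
7│♟ ♟ · · · ♟ ♟ ♟│7
6│♗ · · · ♝ · · ·│6
5│♙ · · ♟ · · · ·│5
4│· · · ♙ ♙ · · ·│4
3│· · · · · · · ·│3
2│· ♗ ♙ ♙ · ♙ ♙ ♙│2
1│♖ · · ♕ · ♖ ♔ ·│1
  ─────────────────
  a b c d e f g h


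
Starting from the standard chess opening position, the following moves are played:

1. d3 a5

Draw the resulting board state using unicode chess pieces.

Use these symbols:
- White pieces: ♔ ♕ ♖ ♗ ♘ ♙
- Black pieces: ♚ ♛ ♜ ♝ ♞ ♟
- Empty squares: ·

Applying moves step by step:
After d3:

♜ ♞ ♝ ♛ ♚ ♝ ♞ ♜
♟ ♟ ♟ ♟ ♟ ♟ ♟ ♟
· · · · · · · ·
· · · · · · · ·
· · · · · · · ·
· · · ♙ · · · ·
♙ ♙ ♙ · ♙ ♙ ♙ ♙
♖ ♘ ♗ ♕ ♔ ♗ ♘ ♖


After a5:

♜ ♞ ♝ ♛ ♚ ♝ ♞ ♜
· ♟ ♟ ♟ ♟ ♟ ♟ ♟
· · · · · · · ·
♟ · · · · · · ·
· · · · · · · ·
· · · ♙ · · · ·
♙ ♙ ♙ · ♙ ♙ ♙ ♙
♖ ♘ ♗ ♕ ♔ ♗ ♘ ♖



  a b c d e f g h
  ─────────────────
8│♜ ♞ ♝ ♛ ♚ ♝ ♞ ♜│8
7│· ♟ ♟ ♟ ♟ ♟ ♟ ♟│7
6│· · · · · · · ·│6
5│♟ · · · · · · ·│5
4│· · · · · · · ·│4
3│· · · ♙ · · · ·│3
2│♙ ♙ ♙ · ♙ ♙ ♙ ♙│2
1│♖ ♘ ♗ ♕ ♔ ♗ ♘ ♖│1
  ─────────────────
  a b c d e f g h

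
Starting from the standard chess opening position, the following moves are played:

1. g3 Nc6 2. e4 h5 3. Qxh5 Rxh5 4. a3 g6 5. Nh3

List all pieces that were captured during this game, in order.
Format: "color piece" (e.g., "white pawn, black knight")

Tracking captures:
  Qxh5: captured black pawn
  Rxh5: captured white queen

black pawn, white queen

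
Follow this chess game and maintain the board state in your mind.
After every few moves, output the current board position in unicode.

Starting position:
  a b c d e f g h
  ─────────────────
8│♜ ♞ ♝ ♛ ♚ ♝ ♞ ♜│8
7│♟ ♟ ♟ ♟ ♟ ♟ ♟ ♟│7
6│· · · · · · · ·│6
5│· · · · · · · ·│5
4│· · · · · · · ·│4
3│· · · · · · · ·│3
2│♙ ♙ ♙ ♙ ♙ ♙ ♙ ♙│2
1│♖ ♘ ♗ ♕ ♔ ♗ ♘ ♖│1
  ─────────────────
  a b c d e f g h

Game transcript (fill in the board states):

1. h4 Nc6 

  a b c d e f g h
  ─────────────────
8│♜ · ♝ ♛ ♚ ♝ ♞ ♜│8
7│♟ ♟ ♟ ♟ ♟ ♟ ♟ ♟│7
6│· · ♞ · · · · ·│6
5│· · · · · · · ·│5
4│· · · · · · · ♙│4
3│· · · · · · · ·│3
2│♙ ♙ ♙ ♙ ♙ ♙ ♙ ·│2
1│♖ ♘ ♗ ♕ ♔ ♗ ♘ ♖│1
  ─────────────────
  a b c d e f g h

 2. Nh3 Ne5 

  a b c d e f g h
  ─────────────────
8│♜ · ♝ ♛ ♚ ♝ ♞ ♜│8
7│♟ ♟ ♟ ♟ ♟ ♟ ♟ ♟│7
6│· · · · · · · ·│6
5│· · · · ♞ · · ·│5
4│· · · · · · · ♙│4
3│· · · · · · · ♘│3
2│♙ ♙ ♙ ♙ ♙ ♙ ♙ ·│2
1│♖ ♘ ♗ ♕ ♔ ♗ · ♖│1
  ─────────────────
  a b c d e f g h

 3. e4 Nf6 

  a b c d e f g h
  ─────────────────
8│♜ · ♝ ♛ ♚ ♝ · ♜│8
7│♟ ♟ ♟ ♟ ♟ ♟ ♟ ♟│7
6│· · · · · ♞ · ·│6
5│· · · · ♞ · · ·│5
4│· · · · ♙ · · ♙│4
3│· · · · · · · ♘│3
2│♙ ♙ ♙ ♙ · ♙ ♙ ·│2
1│♖ ♘ ♗ ♕ ♔ ♗ · ♖│1
  ─────────────────
  a b c d e f g h

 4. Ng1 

  a b c d e f g h
  ─────────────────
8│♜ · ♝ ♛ ♚ ♝ · ♜│8
7│♟ ♟ ♟ ♟ ♟ ♟ ♟ ♟│7
6│· · · · · ♞ · ·│6
5│· · · · ♞ · · ·│5
4│· · · · ♙ · · ♙│4
3│· · · · · · · ·│3
2│♙ ♙ ♙ ♙ · ♙ ♙ ·│2
1│♖ ♘ ♗ ♕ ♔ ♗ ♘ ♖│1
  ─────────────────
  a b c d e f g h


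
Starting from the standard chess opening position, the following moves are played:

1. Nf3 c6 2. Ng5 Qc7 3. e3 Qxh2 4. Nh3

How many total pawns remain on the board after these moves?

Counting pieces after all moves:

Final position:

  a b c d e f g h
  ─────────────────
8│♜ ♞ ♝ · ♚ ♝ ♞ ♜│8
7│♟ ♟ · ♟ ♟ ♟ ♟ ♟│7
6│· · ♟ · · · · ·│6
5│· · · · · · · ·│5
4│· · · · · · · ·│4
3│· · · · ♙ · · ♘│3
2│♙ ♙ ♙ ♙ · ♙ ♙ ♛│2
1│♖ ♘ ♗ ♕ ♔ ♗ · ♖│1
  ─────────────────
  a b c d e f g h


15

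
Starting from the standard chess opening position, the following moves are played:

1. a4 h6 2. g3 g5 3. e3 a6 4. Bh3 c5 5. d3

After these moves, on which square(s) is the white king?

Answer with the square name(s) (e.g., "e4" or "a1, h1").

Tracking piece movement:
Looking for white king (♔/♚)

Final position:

  a b c d e f g h
  ─────────────────
8│♜ ♞ ♝ ♛ ♚ ♝ ♞ ♜│8
7│· ♟ · ♟ ♟ ♟ · ·│7
6│♟ · · · · · · ♟│6
5│· · ♟ · · · ♟ ·│5
4│♙ · · · · · · ·│4
3│· · · ♙ ♙ · ♙ ♗│3
2│· ♙ ♙ · · ♙ · ♙│2
1│♖ ♘ ♗ ♕ ♔ · ♘ ♖│1
  ─────────────────
  a b c d e f g h


e1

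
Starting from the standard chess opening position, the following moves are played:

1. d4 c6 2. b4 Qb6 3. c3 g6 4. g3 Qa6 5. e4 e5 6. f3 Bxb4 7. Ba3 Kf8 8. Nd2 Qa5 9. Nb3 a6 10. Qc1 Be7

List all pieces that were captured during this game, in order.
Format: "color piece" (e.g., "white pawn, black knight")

Tracking captures:
  Bxb4: captured white pawn

white pawn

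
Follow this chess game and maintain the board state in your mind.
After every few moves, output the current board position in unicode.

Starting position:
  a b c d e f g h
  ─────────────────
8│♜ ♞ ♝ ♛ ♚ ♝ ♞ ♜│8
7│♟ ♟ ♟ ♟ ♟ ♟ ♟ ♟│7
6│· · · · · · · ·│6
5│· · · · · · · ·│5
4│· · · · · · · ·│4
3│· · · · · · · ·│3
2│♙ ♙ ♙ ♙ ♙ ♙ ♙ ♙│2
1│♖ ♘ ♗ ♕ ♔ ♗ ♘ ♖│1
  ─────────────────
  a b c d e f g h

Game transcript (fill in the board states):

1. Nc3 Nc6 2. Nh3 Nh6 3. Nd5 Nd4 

  a b c d e f g h
  ─────────────────
8│♜ · ♝ ♛ ♚ ♝ · ♜│8
7│♟ ♟ ♟ ♟ ♟ ♟ ♟ ♟│7
6│· · · · · · · ♞│6
5│· · · ♘ · · · ·│5
4│· · · ♞ · · · ·│4
3│· · · · · · · ♘│3
2│♙ ♙ ♙ ♙ ♙ ♙ ♙ ♙│2
1│♖ · ♗ ♕ ♔ ♗ · ♖│1
  ─────────────────
  a b c d e f g h

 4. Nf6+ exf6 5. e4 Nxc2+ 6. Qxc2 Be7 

  a b c d e f g h
  ─────────────────
8│♜ · ♝ ♛ ♚ · · ♜│8
7│♟ ♟ ♟ ♟ ♝ ♟ ♟ ♟│7
6│· · · · · ♟ · ♞│6
5│· · · · · · · ·│5
4│· · · · ♙ · · ·│4
3│· · · · · · · ♘│3
2│♙ ♙ ♕ ♙ · ♙ ♙ ♙│2
1│♖ · ♗ · ♔ ♗ · ♖│1
  ─────────────────
  a b c d e f g h

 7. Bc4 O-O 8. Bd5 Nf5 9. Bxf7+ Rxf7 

  a b c d e f g h
  ─────────────────
8│♜ · ♝ ♛ · · ♚ ·│8
7│♟ ♟ ♟ ♟ ♝ ♜ ♟ ♟│7
6│· · · · · ♟ · ·│6
5│· · · · · ♞ · ·│5
4│· · · · ♙ · · ·│4
3│· · · · · · · ♘│3
2│♙ ♙ ♕ ♙ · ♙ ♙ ♙│2
1│♖ · ♗ · ♔ · · ♖│1
  ─────────────────
  a b c d e f g h

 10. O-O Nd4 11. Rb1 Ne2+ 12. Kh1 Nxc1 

  a b c d e f g h
  ─────────────────
8│♜ · ♝ ♛ · · ♚ ·│8
7│♟ ♟ ♟ ♟ ♝ ♜ ♟ ♟│7
6│· · · · · ♟ · ·│6
5│· · · · · · · ·│5
4│· · · · ♙ · · ·│4
3│· · · · · · · ♘│3
2│♙ ♙ ♕ ♙ · ♙ ♙ ♙│2
1│· ♖ ♞ · · ♖ · ♔│1
  ─────────────────
  a b c d e f g h

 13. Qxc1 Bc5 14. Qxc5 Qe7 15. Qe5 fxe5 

  a b c d e f g h
  ─────────────────
8│♜ · ♝ · · · ♚ ·│8
7│♟ ♟ ♟ ♟ ♛ ♜ ♟ ♟│7
6│· · · · · · · ·│6
5│· · · · ♟ · · ·│5
4│· · · · ♙ · · ·│4
3│· · · · · · · ♘│3
2│♙ ♙ · ♙ · ♙ ♙ ♙│2
1│· ♖ · · · ♖ · ♔│1
  ─────────────────
  a b c d e f g h



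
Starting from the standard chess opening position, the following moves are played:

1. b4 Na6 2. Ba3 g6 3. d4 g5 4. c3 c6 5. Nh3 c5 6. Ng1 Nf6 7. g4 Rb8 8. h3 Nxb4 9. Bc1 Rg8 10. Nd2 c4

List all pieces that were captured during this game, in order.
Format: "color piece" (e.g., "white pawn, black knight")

Tracking captures:
  Nxb4: captured white pawn

white pawn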